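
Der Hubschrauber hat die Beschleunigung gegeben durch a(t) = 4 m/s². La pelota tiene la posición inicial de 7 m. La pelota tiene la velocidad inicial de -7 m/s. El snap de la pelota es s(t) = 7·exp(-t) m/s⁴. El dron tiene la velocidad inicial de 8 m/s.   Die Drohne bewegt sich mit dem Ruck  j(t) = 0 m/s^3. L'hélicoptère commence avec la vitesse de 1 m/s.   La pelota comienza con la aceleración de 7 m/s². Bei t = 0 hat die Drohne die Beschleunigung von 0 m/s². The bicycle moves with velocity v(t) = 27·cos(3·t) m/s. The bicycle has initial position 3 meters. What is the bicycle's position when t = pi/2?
We need to integrate our velocity equation v(t) = 27·cos(3·t) 1 time. The integral of velocity is position. Using x(0) = 3, we get x(t) = 9·sin(3·t) + 3. We have position x(t) = 9·sin(3·t) + 3. Substituting t = pi/2: x(pi/2) = -6.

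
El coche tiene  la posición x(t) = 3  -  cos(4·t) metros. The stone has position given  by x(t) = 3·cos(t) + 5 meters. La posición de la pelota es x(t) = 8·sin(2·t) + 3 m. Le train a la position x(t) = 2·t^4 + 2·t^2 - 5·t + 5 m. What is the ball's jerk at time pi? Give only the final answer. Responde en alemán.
Die Antwort ist -64.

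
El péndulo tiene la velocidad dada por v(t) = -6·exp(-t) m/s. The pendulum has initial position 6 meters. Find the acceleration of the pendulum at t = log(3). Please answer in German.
Um dies zu lösen, müssen wir 1 Ableitung unserer Gleichung für die Geschwindigkeit v(t) = -6·exp(-t) nehmen. Durch Ableiten von der Geschwindigkeit erhalten wir die Beschleunigung: a(t) = 6·exp(-t). Wir haben die Beschleunigung a(t) = 6·exp(-t). Durch Einsetzen von t = log(3): a(log(3)) = 2.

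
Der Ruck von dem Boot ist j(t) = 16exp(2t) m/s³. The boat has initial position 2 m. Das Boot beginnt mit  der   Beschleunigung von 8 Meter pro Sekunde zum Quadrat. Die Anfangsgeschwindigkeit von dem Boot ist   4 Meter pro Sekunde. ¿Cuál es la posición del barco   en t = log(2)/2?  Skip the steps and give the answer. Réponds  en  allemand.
Die Antwort ist 4.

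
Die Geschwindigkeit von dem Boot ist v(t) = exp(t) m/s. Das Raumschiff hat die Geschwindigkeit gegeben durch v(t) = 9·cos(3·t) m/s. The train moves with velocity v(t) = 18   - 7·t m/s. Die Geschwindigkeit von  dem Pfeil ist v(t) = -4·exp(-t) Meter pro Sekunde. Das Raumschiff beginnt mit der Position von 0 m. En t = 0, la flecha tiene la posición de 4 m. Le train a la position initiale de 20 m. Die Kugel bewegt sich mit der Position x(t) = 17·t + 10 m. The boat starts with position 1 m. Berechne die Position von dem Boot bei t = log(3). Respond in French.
En partant de la vitesse v(t) = exp(t), nous prenons 1 primitive. La primitive de la vitesse, avec x(0) = 1, donne la position: x(t) = exp(t). De l'équation de la position x(t) = exp(t), nous substituons t = log(3) pour obtenir x = 3.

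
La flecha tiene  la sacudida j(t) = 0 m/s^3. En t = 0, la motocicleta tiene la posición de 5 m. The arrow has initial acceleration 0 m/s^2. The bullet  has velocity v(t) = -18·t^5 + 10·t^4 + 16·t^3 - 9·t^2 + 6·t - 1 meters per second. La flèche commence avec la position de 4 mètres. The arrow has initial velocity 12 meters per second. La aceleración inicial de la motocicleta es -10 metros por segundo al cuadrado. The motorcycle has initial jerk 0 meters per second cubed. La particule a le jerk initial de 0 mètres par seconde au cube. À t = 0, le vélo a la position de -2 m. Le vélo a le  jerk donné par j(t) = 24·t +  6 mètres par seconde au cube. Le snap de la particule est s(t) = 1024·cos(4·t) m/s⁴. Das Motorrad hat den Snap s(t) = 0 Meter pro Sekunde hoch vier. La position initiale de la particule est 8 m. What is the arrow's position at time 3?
To solve this, we need to take 3 antiderivatives of our jerk equation j(t) = 0. The antiderivative of jerk, with a(0) = 0, gives acceleration: a(t) = 0. Integrating acceleration and using the initial condition v(0) = 12, we get v(t) = 12. Integrating velocity and using the initial condition x(0) = 4, we get x(t) = 12·t + 4. We have position x(t) = 12·t + 4. Substituting t = 3: x(3) = 40.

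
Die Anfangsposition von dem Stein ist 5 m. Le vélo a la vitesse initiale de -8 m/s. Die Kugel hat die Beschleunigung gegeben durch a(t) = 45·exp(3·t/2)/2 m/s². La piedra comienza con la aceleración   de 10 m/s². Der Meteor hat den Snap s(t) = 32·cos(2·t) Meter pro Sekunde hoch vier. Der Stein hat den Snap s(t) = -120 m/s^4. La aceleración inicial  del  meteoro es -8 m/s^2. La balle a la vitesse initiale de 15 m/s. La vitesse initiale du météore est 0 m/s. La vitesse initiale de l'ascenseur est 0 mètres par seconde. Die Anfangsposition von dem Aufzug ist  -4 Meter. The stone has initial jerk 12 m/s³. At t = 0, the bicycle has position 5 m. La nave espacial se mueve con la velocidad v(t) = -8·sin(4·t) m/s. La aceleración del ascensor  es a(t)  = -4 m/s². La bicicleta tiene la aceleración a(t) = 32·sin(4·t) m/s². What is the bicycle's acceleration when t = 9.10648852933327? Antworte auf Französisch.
De l'équation de l'accélération a(t) = 32·sin(4·t), nous substituons t = 9.10648852933327 pour obtenir a = -30.5930133122502.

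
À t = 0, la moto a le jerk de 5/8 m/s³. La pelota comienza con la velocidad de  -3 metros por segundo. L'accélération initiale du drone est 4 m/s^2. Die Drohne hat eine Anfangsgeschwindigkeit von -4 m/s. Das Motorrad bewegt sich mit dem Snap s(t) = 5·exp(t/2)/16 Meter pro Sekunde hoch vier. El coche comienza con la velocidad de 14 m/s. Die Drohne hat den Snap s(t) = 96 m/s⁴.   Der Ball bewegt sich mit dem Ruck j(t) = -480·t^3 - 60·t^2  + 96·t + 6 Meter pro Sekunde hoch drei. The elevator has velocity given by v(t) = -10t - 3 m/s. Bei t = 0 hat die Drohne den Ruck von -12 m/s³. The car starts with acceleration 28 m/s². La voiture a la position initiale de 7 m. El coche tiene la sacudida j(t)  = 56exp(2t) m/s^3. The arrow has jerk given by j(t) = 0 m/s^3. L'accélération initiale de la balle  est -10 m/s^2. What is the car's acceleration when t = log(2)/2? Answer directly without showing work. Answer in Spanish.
La aceleración en t = log(2)/2 es a = 56.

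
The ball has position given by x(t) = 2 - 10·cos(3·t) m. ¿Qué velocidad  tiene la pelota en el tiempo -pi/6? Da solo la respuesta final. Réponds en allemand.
Die Antwort ist -30.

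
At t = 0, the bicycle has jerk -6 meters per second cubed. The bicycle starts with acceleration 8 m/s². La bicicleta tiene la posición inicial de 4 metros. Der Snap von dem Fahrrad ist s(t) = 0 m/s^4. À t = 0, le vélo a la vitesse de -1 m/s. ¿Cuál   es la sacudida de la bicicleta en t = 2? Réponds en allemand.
Um dies zu lösen, müssen wir 1 Stammfunktion unserer Gleichung für den Snap s(t) = 0 finden. Das Integral von dem Snap, mit j(0) = -6, ergibt den Ruck: j(t) = -6. Aus der Gleichung für den Ruck j(t) = -6, setzen wir t = 2 ein und erhalten j = -6.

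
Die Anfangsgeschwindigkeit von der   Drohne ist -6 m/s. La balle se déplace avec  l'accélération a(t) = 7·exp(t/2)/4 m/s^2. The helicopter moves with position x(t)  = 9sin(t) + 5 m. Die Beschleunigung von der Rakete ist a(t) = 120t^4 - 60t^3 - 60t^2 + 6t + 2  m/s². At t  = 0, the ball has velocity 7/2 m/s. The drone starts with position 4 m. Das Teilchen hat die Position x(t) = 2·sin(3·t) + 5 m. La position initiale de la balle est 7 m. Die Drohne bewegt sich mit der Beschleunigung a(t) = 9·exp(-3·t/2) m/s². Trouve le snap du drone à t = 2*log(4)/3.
Nous devons dériver notre équation de l'accélération a(t) = 9·exp(-3·t/2) 2 fois. La dérivée de l'accélération donne le jerk: j(t) = -27·exp(-3·t/2)/2. En prenant d/dt de j(t), nous trouvons s(t) = 81·exp(-3·t/2)/4. De l'équation du snap s(t) = 81·exp(-3·t/2)/4, nous substituons t = 2*log(4)/3 pour obtenir s = 81/16.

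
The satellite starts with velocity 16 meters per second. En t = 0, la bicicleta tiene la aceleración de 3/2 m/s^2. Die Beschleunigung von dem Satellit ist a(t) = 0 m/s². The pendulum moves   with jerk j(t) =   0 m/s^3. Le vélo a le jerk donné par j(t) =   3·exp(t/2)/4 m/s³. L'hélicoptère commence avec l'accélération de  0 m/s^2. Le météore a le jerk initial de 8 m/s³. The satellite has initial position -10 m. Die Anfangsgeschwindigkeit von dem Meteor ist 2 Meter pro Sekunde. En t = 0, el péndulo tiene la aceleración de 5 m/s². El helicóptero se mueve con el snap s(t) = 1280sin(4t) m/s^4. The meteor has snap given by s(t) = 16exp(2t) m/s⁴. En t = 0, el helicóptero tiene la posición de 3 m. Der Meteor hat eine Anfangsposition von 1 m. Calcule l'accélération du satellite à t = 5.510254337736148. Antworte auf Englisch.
Using a(t) = 0 and substituting t = 5.510254337736148, we find a = 0.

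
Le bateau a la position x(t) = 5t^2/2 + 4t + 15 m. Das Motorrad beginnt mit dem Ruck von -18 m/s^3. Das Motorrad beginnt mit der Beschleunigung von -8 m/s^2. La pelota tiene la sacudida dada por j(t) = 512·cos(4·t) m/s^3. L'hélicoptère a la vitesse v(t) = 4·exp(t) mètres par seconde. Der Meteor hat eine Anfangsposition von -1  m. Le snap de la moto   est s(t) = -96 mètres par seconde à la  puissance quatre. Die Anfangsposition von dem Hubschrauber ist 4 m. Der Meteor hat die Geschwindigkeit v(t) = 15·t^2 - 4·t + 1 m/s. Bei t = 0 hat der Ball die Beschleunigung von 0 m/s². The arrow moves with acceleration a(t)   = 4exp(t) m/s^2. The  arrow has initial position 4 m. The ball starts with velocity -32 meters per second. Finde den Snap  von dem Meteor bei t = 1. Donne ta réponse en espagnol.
Para resolver esto, necesitamos tomar 3 derivadas de nuestra ecuación de la velocidad v(t) = 15·t^2 - 4·t + 1. Tomando d/dt de v(t), encontramos a(t) = 30·t - 4. Derivando la aceleración, obtenemos la sacudida: j(t) = 30. La derivada de la sacudida da el snap: s(t) = 0. Tenemos el snap s(t) = 0. Sustituyendo t = 1: s(1) = 0.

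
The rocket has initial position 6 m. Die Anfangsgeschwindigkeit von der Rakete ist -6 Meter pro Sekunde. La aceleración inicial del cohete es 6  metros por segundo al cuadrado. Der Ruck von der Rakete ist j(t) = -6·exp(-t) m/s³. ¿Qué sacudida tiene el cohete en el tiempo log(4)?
Usando j(t) = -6·exp(-t) y sustituyendo t = log(4), encontramos j = -3/2.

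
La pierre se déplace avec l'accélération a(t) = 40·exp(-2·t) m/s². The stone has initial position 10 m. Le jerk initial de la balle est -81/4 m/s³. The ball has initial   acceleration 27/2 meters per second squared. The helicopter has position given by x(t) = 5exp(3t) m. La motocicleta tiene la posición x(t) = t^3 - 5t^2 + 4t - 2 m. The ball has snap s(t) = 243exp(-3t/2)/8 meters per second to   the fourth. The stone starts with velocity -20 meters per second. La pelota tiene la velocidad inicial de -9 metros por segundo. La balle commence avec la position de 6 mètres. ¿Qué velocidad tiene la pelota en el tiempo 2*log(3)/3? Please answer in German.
Wir müssen unsere Gleichung für den Snap s(t) = 243·exp(-3·t/2)/8 3-mal integrieren. Die Stammfunktion von dem Snap, mit j(0) = -81/4, ergibt den Ruck: j(t) = -81·exp(-3·t/2)/4. Die Stammfunktion von dem Ruck ist die Beschleunigung. Mit a(0) = 27/2 erhalten wir a(t) = 27·exp(-3·t/2)/2. Das Integral von der Beschleunigung, mit v(0) = -9, ergibt die Geschwindigkeit: v(t) = -9·exp(-3·t/2). Aus der Gleichung für die Geschwindigkeit v(t) = -9·exp(-3·t/2), setzen wir t = 2*log(3)/3 ein und erhalten v = -3.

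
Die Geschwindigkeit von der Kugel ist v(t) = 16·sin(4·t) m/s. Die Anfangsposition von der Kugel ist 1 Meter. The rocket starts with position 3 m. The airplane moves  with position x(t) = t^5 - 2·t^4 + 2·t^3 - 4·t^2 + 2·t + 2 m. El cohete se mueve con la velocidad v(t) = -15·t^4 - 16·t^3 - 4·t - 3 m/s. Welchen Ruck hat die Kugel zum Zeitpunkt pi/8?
Wir müssen unsere Gleichung für die Geschwindigkeit v(t) = 16·sin(4·t) 2-mal ableiten. Mit d/dt von v(t) finden wir a(t) = 64·cos(4·t). Mit d/dt von a(t) finden wir j(t) = -256·sin(4·t). Aus der Gleichung für den Ruck j(t) = -256·sin(4·t), setzen wir t = pi/8 ein und erhalten j = -256.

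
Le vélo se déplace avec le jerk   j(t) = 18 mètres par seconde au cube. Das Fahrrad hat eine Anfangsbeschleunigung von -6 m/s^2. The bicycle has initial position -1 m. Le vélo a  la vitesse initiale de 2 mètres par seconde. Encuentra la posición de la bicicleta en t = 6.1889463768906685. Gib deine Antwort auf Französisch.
Pour résoudre ceci, nous devons prendre 3 intégrales de notre équation du jerk j(t) = 18. La primitive du jerk, avec a(0) = -6, donne l'accélération: a(t) = 18·t - 6. La primitive de l'accélération, avec v(0) = 2, donne la vitesse: v(t) = 9·t^2 - 6·t + 2. L'intégrale de la vitesse, avec x(0) = -1, donne la position: x(t) = 3·t^3 - 3·t^2 + 2·t - 1. Nous avons la position x(t) = 3·t^3 - 3·t^2 + 2·t - 1. En substituant t = 6.1889463768906685: x(6.1889463768906685) = 607.635423271290.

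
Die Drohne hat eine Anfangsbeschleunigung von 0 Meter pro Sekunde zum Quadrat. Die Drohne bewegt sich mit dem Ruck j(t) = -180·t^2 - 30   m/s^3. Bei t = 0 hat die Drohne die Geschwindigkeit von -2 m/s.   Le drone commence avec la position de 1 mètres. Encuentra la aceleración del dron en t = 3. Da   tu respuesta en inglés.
Starting from jerk j(t) = -180·t^2 - 30, we take 1 antiderivative. The antiderivative of jerk is acceleration. Using a(0) = 0, we get a(t) = -60·t^3 - 30·t. Using a(t) = -60·t^3 - 30·t and substituting t = 3, we find a = -1710.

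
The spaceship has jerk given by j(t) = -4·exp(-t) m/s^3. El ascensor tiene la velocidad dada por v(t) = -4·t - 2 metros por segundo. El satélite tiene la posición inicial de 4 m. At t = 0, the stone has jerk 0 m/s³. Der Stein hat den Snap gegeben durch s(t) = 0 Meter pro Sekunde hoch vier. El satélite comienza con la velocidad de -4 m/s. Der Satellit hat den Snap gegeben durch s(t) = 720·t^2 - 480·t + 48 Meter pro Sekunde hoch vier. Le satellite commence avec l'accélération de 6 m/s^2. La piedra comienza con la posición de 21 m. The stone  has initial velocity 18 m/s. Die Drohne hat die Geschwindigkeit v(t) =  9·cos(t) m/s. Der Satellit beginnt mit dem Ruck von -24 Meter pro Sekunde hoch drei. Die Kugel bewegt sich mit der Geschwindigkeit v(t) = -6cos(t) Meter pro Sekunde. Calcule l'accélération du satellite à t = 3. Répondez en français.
Nous devons trouver la primitive de notre équation du snap s(t) = 720·t^2 - 480·t + 48 2 fois. L'intégrale du snap, avec j(0) = -24, donne le jerk: j(t) = 240·t^3 - 240·t^2 + 48·t - 24. L'intégrale du jerk est l'accélération. En utilisant a(0) = 6, nous obtenons a(t) = 60·t^4 - 80·t^3 + 24·t^2 - 24·t + 6. Nous avons l'accélération a(t) = 60·t^4 - 80·t^3 + 24·t^2 - 24·t + 6. En substituant t = 3: a(3) = 2850.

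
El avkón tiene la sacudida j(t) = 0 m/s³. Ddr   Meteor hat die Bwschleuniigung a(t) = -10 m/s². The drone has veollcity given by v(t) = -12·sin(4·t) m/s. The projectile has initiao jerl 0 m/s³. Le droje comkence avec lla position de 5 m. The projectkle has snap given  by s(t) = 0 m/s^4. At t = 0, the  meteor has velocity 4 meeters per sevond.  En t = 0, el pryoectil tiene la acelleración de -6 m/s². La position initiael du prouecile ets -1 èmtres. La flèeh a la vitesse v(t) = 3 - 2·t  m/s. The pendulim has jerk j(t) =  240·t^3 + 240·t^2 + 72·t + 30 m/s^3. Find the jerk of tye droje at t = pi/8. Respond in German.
Ausgehend von der Geschwindigkeit v(t) = -12·sin(4·t), nehmen wir 2 Ableitungen. Mit d/dt von v(t) finden wir a(t) = -48·cos(4·t). Mit d/dt von a(t) finden wir j(t) = 192·sin(4·t). Mit j(t) = 192·sin(4·t) und Einsetzen von t = pi/8, finden wir j = 192.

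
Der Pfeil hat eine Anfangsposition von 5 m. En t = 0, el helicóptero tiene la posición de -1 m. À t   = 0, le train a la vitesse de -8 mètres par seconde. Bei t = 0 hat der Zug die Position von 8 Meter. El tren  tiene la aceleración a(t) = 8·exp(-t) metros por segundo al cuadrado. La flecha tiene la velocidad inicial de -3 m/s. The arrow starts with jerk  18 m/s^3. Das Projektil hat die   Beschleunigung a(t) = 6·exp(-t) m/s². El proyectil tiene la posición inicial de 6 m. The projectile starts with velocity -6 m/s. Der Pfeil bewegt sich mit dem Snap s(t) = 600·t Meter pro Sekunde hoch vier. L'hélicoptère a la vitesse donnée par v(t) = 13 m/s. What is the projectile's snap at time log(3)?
Starting from acceleration a(t) = 6·exp(-t), we take 2 derivatives. Taking d/dt of a(t), we find j(t) = -6·exp(-t). Differentiating jerk, we get snap: s(t) = 6·exp(-t). We have snap s(t) = 6·exp(-t). Substituting t = log(3): s(log(3)) = 2.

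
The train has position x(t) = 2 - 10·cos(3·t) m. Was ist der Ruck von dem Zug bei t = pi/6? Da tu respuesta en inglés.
Starting from position x(t) = 2 - 10·cos(3·t), we take 3 derivatives. The derivative of position gives velocity: v(t) = 30·sin(3·t). The derivative of velocity gives acceleration: a(t) = 90·cos(3·t). The derivative of acceleration gives jerk: j(t) = -270·sin(3·t). We have jerk j(t) = -270·sin(3·t). Substituting t = pi/6: j(pi/6) = -270.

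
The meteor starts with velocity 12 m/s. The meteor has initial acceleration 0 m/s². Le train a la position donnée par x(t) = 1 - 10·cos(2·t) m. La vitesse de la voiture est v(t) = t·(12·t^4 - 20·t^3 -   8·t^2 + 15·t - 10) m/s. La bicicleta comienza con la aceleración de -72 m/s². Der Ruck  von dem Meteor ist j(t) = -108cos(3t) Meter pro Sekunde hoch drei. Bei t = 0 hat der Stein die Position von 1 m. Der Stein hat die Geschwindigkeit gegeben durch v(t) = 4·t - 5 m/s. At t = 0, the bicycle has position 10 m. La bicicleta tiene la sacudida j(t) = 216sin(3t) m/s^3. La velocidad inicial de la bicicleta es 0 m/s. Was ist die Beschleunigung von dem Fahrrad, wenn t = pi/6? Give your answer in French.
Nous devons trouver l'intégrale de notre équation du jerk j(t) = 216·sin(3·t) 1 fois. En intégrant le jerk et en utilisant la condition initiale a(0) = -72, nous obtenons a(t) = -72·cos(3·t). De l'équation de l'accélération a(t) = -72·cos(3·t), nous substituons t = pi/6 pour obtenir a = 0.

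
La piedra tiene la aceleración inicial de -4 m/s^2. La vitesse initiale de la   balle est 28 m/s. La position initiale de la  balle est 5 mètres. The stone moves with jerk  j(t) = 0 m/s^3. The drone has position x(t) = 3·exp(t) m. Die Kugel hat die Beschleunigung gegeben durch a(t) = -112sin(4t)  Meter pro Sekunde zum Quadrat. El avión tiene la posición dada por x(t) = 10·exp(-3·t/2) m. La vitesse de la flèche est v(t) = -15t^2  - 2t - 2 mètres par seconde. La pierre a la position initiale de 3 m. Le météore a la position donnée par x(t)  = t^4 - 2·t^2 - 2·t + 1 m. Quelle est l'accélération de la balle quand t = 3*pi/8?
De l'équation de l'accélération a(t) = -112·sin(4·t), nous substituons t = 3*pi/8 pour obtenir a = 112.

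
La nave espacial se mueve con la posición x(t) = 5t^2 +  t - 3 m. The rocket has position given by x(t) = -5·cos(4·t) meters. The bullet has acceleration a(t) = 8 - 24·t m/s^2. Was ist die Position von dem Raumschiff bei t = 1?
Wir haben die Position x(t) = 5·t^2 + t - 3. Durch Einsetzen von t = 1: x(1) = 3.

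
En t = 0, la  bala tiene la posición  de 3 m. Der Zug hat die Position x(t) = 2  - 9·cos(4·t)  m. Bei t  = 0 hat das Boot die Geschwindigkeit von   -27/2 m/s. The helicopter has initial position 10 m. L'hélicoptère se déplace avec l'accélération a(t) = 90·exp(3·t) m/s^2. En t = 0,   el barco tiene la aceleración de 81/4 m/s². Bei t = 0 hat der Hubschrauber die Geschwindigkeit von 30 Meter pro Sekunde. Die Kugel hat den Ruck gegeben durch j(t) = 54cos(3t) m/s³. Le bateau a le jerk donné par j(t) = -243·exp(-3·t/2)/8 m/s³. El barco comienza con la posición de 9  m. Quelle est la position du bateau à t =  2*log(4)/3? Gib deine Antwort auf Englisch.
We must find the antiderivative of our jerk equation j(t) = -243·exp(-3·t/2)/8 3 times. Taking ∫j(t)dt and applying a(0) = 81/4, we find a(t) = 81·exp(-3·t/2)/4. Taking ∫a(t)dt and applying v(0) = -27/2, we find v(t) = -27·exp(-3·t/2)/2. The antiderivative of velocity is position. Using x(0) = 9, we get x(t) = 9·exp(-3·t/2). From the given position equation x(t) = 9·exp(-3·t/2), we substitute t = 2*log(4)/3 to get x = 9/4.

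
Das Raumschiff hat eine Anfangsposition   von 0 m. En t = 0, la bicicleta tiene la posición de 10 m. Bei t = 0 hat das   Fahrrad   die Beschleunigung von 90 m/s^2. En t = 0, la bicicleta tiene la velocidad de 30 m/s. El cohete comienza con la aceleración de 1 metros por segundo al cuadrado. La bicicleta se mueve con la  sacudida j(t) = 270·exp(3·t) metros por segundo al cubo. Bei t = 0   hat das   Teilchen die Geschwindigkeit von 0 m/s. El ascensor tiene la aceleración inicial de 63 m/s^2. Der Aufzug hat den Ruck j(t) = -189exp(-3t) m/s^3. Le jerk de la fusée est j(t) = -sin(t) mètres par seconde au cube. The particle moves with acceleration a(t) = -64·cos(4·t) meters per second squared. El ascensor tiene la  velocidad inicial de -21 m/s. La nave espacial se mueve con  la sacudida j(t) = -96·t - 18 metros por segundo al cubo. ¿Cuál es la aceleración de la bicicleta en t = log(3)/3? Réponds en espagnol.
Necesitamos integrar nuestra ecuación de la sacudida j(t) = 270·exp(3·t) 1 vez. La integral de la sacudida, con a(0) = 90, da la aceleración: a(t) = 90·exp(3·t). De la ecuación de la aceleración a(t) = 90·exp(3·t), sustituimos t = log(3)/3 para obtener a = 270.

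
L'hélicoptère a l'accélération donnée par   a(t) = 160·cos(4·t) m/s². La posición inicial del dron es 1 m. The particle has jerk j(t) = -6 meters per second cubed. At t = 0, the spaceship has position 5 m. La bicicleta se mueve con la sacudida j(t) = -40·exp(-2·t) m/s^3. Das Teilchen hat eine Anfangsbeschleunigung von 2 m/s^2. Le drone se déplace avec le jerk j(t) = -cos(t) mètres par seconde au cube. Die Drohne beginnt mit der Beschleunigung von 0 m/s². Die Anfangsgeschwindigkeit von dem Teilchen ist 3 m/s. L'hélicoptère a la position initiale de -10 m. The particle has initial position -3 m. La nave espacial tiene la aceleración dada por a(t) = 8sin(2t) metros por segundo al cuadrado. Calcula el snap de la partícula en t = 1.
Para resolver esto, necesitamos tomar 1 derivada de nuestra ecuación de la sacudida j(t) = -6. Tomando d/dt de j(t), encontramos s(t) = 0. Tenemos el snap s(t) = 0. Sustituyendo t = 1: s(1) = 0.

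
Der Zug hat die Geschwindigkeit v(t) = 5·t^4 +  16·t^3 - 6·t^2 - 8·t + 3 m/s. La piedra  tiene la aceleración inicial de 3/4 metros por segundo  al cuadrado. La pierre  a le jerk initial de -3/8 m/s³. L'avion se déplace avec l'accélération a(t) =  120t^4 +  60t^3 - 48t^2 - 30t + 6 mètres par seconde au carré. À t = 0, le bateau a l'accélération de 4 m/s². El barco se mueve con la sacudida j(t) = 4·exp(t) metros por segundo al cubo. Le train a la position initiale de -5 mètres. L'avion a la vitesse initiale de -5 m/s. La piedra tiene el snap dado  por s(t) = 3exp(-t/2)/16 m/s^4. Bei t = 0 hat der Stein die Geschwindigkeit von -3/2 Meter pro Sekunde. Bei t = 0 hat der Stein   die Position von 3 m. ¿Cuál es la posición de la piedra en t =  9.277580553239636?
Debemos encontrar la antiderivada de nuestra ecuación del snap s(t) = 3·exp(-t/2)/16 4 veces. Integrando el snap y usando la condición inicial j(0) = -3/8, obtenemos j(t) = -3·exp(-t/2)/8. Tomando ∫j(t)dt y aplicando a(0) = 3/4, encontramos a(t) = 3·exp(-t/2)/4. Tomando ∫a(t)dt y aplicando v(0) = -3/2, encontramos v(t) = -3·exp(-t/2)/2. La antiderivada de la velocidad es la posición. Usando x(0) = 3, obtenemos x(t) = 3·exp(-t/2). Tenemos la posición x(t) = 3·exp(-t/2). Sustituyendo t = 9.277580553239636: x(9.277580553239636) = 0.0290081635190771.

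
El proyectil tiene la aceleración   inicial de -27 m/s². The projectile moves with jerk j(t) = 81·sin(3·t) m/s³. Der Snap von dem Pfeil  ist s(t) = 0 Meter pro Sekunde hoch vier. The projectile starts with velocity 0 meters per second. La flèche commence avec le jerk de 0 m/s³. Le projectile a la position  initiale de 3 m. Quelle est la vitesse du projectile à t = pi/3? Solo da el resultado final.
À t = pi/3, v = 0.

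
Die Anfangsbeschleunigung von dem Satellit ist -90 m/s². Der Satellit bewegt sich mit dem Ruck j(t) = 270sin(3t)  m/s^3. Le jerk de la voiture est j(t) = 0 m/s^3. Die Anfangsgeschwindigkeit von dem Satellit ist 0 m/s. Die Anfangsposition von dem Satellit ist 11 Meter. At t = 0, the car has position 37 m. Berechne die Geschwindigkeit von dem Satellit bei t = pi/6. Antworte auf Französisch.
Nous devons trouver la primitive de notre équation du jerk j(t) = 270·sin(3·t) 2 fois. En prenant ∫j(t)dt et en appliquant a(0) = -90, nous trouvons a(t) = -90·cos(3·t). En intégrant l'accélération et en utilisant la condition initiale v(0) = 0, nous obtenons v(t) = -30·sin(3·t). En utilisant v(t) = -30·sin(3·t) et en substituant t = pi/6, nous trouvons v = -30.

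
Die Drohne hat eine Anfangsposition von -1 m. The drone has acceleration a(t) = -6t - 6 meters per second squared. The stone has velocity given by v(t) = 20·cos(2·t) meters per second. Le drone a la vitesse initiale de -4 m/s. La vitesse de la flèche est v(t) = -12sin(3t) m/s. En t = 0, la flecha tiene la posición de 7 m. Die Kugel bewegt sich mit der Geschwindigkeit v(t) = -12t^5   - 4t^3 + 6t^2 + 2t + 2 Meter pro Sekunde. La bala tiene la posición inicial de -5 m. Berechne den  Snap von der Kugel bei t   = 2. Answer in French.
En partant de la vitesse v(t) = -12·t^5 - 4·t^3 + 6·t^2 + 2·t + 2, nous prenons 3 dérivées. En dérivant la vitesse, nous obtenons l'accélération: a(t) = -60·t^4 - 12·t^2 + 12·t + 2. La dérivée de l'accélération donne le jerk: j(t) = -240·t^3 - 24·t + 12. La dérivée du jerk donne le snap: s(t) = -720·t^2 - 24. En utilisant s(t) = -720·t^2 - 24 et en substituant t = 2, nous trouvons s = -2904.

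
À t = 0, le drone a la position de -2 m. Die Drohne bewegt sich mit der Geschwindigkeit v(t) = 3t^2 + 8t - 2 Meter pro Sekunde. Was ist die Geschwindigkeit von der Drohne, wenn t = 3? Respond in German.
Mit v(t) = 3·t^2 + 8·t - 2 und Einsetzen von t = 3, finden wir v = 49.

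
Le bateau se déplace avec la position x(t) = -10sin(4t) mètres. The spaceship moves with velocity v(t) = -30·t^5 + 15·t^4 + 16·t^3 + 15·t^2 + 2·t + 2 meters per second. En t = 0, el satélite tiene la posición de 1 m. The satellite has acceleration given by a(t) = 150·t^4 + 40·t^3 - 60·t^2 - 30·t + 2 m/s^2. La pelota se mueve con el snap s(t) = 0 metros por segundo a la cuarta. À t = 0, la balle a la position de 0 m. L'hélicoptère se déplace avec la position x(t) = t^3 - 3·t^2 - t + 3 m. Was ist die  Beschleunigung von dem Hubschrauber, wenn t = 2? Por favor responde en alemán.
Um dies zu lösen, müssen wir 2 Ableitungen unserer Gleichung für die Position x(t) = t^3 - 3·t^2 - t + 3 nehmen. Durch Ableiten von der Position erhalten wir die Geschwindigkeit: v(t) = 3·t^2 - 6·t - 1. Die Ableitung von der Geschwindigkeit ergibt die Beschleunigung: a(t) = 6·t - 6. Aus der Gleichung für die Beschleunigung a(t) = 6·t - 6, setzen wir t = 2 ein und erhalten a = 6.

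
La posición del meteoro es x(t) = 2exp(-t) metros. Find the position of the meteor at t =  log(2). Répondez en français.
Nous avons la position x(t) = 2·exp(-t). En substituant t = log(2): x(log(2)) = 1.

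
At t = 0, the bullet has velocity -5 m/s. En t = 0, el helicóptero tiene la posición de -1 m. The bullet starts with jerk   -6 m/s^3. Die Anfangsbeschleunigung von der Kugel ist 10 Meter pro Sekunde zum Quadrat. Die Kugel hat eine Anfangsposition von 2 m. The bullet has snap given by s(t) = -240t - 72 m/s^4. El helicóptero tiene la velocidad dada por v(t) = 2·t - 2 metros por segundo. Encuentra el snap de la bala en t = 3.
De la ecuación del snap s(t) = -240·t - 72, sustituimos t = 3 para obtener s = -792.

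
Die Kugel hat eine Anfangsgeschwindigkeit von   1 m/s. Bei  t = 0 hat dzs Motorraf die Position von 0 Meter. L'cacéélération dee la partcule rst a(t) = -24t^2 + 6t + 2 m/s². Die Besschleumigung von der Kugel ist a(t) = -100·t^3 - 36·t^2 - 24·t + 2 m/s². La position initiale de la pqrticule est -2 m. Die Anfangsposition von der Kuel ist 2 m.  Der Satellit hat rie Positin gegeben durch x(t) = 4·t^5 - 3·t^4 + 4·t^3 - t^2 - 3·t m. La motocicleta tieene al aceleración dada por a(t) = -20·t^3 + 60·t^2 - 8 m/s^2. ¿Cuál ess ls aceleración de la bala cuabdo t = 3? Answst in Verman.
Aus der Gleichung für die Beschleunigung a(t) = -100·t^3 - 36·t^2 - 24·t + 2, setzen wir t = 3 ein und erhalten a = -3094.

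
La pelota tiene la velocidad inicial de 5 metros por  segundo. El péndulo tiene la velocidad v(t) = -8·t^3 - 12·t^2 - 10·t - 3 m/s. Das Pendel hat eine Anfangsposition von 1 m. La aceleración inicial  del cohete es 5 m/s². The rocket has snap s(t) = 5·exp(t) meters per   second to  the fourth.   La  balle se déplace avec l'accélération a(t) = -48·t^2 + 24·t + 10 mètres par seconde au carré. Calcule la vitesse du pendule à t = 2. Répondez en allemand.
Aus der Gleichung für die Geschwindigkeit v(t) = -8·t^3 - 12·t^2 - 10·t - 3, setzen wir t = 2 ein und erhalten v = -135.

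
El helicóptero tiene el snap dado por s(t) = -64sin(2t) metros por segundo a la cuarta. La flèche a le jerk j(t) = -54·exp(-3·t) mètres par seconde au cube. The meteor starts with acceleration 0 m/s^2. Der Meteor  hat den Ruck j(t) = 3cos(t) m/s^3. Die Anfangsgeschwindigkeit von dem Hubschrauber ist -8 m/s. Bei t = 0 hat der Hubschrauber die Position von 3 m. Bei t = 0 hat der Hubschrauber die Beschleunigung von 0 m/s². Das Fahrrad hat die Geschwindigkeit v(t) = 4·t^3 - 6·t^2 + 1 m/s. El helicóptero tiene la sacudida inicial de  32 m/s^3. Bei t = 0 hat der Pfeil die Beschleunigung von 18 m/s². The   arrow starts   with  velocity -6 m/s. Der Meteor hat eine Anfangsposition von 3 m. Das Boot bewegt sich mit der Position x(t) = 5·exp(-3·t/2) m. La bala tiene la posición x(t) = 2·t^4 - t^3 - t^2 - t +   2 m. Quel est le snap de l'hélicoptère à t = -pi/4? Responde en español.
Tenemos el snap s(t) = -64·sin(2·t). Sustituyendo t = -pi/4: s(-pi/4) = 64.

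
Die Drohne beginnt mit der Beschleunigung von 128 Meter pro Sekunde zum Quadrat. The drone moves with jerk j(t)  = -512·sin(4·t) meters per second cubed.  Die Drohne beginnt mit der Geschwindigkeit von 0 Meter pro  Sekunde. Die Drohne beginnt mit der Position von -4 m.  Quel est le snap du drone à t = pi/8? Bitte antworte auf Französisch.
Pour résoudre ceci, nous devons prendre 1 dérivée de notre équation du jerk j(t) = -512·sin(4·t). La dérivée du jerk donne le snap: s(t) = -2048·cos(4·t). En utilisant s(t) = -2048·cos(4·t) et en substituant t = pi/8, nous trouvons s = 0.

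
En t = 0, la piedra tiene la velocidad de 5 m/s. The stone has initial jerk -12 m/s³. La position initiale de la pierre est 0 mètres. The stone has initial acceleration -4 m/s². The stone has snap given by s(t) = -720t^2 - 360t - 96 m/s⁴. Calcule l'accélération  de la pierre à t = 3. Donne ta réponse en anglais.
To find the answer, we compute 2 antiderivatives of s(t) = -720·t^2 - 360·t - 96. Finding the integral of s(t) and using j(0) = -12: j(t) = -240·t^3 - 180·t^2 - 96·t - 12. Integrating jerk and using the initial condition a(0) = -4, we get a(t) = -60·t^4 - 60·t^3 - 48·t^2 - 12·t - 4. Using a(t) = -60·t^4 - 60·t^3 - 48·t^2 - 12·t - 4 and substituting t = 3, we find a = -6952.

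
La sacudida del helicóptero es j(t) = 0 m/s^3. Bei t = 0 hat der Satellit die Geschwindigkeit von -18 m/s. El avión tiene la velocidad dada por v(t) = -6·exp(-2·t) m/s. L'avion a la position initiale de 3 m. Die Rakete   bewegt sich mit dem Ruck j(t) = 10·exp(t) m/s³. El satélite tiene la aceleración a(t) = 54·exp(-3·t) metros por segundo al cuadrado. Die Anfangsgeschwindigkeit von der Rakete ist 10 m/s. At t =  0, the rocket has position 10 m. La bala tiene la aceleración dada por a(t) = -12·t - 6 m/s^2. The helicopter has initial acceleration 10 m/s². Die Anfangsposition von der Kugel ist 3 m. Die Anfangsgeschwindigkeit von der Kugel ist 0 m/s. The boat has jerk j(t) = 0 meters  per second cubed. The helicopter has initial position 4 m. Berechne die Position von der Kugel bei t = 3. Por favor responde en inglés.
Starting from acceleration a(t) = -12·t - 6, we take 2 integrals. Taking ∫a(t)dt and applying v(0) = 0, we find v(t) = 6·t·(-t - 1). The antiderivative of velocity is position. Using x(0) = 3, we get x(t) = -2·t^3 - 3·t^2 + 3. We have position x(t) = -2·t^3 - 3·t^2 + 3. Substituting t = 3: x(3) = -78.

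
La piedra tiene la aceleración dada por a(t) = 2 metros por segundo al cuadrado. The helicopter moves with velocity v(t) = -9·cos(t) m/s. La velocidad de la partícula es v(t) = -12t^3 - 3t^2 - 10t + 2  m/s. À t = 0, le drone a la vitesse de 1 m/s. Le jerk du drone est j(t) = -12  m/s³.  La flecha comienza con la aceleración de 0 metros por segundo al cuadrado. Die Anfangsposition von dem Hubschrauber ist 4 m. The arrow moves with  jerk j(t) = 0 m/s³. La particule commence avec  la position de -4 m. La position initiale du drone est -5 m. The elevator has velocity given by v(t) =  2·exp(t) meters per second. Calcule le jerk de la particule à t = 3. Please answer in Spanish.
Debemos derivar nuestra ecuación de la velocidad v(t) = -12·t^3 - 3·t^2 - 10·t + 2 2 veces. La derivada de la velocidad da la aceleración: a(t) = -36·t^2 - 6·t - 10. La derivada de la aceleración da la sacudida: j(t) = -72·t - 6. Tenemos la sacudida j(t) = -72·t - 6. Sustituyendo t = 3: j(3) = -222.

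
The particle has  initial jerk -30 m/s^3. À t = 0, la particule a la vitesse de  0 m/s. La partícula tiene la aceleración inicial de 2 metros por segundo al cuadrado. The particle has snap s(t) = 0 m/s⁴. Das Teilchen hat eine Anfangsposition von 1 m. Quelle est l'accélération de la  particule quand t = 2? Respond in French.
Pour résoudre ceci, nous devons prendre 2 primitives de notre équation du snap s(t) = 0. L'intégrale du snap, avec j(0) = -30, donne le jerk: j(t) = -30. En intégrant le jerk et en utilisant la condition initiale a(0) = 2, nous obtenons a(t) = 2 - 30·t. De l'équation de l'accélération a(t) = 2 - 30·t, nous substituons t = 2 pour obtenir a = -58.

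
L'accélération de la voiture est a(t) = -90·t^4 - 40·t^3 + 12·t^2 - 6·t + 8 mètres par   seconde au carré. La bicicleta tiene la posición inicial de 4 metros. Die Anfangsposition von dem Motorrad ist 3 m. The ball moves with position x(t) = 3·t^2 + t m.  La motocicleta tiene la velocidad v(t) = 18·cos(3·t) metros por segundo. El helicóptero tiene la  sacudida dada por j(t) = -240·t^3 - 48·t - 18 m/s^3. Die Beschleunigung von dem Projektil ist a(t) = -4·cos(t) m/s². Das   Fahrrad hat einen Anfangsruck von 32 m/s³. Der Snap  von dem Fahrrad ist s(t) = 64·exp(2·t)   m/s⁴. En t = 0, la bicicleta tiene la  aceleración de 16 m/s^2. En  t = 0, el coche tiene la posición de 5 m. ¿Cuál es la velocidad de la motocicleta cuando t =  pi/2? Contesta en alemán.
Aus der Gleichung für die Geschwindigkeit v(t) = 18·cos(3·t), setzen wir t = pi/2 ein und erhalten v = 0.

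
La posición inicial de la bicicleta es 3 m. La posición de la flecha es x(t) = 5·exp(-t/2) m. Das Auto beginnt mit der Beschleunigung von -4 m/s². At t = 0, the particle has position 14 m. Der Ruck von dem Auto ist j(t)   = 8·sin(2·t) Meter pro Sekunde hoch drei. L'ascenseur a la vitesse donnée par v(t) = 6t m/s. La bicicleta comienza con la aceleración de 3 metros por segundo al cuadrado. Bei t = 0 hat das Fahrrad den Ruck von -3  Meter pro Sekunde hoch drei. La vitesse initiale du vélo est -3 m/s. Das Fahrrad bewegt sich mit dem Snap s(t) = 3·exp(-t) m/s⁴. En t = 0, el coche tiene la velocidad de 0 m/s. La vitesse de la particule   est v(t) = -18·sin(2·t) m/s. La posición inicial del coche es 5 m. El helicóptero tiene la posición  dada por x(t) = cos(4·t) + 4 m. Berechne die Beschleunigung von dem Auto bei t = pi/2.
Ausgehend von dem Ruck j(t) = 8·sin(2·t), nehmen wir 1 Stammfunktion. Mit ∫j(t)dt und Anwendung von a(0) = -4, finden wir a(t) = -4·cos(2·t). Mit a(t) = -4·cos(2·t) und Einsetzen von t = pi/2, finden wir a = 4.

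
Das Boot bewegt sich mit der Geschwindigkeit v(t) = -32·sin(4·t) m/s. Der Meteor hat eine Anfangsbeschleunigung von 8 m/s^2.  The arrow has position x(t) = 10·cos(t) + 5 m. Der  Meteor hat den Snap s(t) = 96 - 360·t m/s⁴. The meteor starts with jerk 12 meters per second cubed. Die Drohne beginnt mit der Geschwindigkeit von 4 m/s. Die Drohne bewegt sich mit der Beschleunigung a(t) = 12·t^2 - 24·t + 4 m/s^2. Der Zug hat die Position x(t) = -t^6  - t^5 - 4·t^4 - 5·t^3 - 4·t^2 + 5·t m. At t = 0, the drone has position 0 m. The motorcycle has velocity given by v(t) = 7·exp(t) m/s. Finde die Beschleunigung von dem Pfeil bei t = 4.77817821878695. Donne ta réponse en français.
Pour résoudre ceci, nous devons prendre 2 dérivées de notre équation de la position x(t) = 10·cos(t) + 5. En dérivant la position, nous obtenons la vitesse: v(t) = -10·sin(t). En prenant d/dt de v(t), nous trouvons a(t) = -10·cos(t). Nous avons l'accélération a(t) = -10·cos(t). En substituant t = 4.77817821878695: a(4.77817821878695) = -0.657417902461816.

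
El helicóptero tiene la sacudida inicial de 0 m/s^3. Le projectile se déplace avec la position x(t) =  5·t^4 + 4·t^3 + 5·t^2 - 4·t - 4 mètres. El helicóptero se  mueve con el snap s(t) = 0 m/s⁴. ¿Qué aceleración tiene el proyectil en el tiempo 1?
Partiendo de la posición x(t) = 5·t^4 + 4·t^3 + 5·t^2 - 4·t - 4, tomamos 2 derivadas. Tomando d/dt de x(t), encontramos v(t) = 20·t^3 + 12·t^2 + 10·t - 4. La derivada de la velocidad da la aceleración: a(t) = 60·t^2 + 24·t + 10. Tenemos la aceleración a(t) = 60·t^2 + 24·t + 10. Sustituyendo t = 1: a(1) = 94.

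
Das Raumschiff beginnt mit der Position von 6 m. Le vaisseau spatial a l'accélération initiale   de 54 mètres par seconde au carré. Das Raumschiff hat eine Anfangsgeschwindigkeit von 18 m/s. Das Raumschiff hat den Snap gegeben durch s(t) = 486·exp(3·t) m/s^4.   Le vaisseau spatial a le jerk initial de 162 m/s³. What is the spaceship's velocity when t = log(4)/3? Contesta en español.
Necesitamos integrar nuestra ecuación del snap s(t) = 486·exp(3·t) 3 veces. Integrando el snap y usando la condición inicial j(0) = 162, obtenemos j(t) = 162·exp(3·t). La integral de la sacudida, con a(0) = 54, da la aceleración: a(t) = 54·exp(3·t). La antiderivada de la aceleración, con v(0) = 18, da la velocidad: v(t) = 18·exp(3·t). De la ecuación de la velocidad v(t) = 18·exp(3·t), sustituimos t = log(4)/3 para obtener v = 72.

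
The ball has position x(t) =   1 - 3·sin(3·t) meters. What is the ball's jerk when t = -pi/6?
We must differentiate our position equation x(t) = 1 - 3·sin(3·t) 3 times. The derivative of position gives velocity: v(t) = -9·cos(3·t). Differentiating velocity, we get acceleration: a(t) = 27·sin(3·t). The derivative of acceleration gives jerk: j(t) = 81·cos(3·t). We have jerk j(t) = 81·cos(3·t). Substituting t = -pi/6: j(-pi/6) = 0.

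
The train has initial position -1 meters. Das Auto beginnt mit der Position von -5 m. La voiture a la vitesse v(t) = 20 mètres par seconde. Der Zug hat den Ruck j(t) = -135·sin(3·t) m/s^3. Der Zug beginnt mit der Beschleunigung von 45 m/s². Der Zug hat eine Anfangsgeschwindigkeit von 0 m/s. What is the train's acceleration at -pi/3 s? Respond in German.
Um dies zu lösen, müssen wir 1 Stammfunktion unserer Gleichung für den Ruck j(t) = -135·sin(3·t) finden. Das Integral von dem Ruck, mit a(0) = 45, ergibt die Beschleunigung: a(t) = 45·cos(3·t). Wir haben die Beschleunigung a(t) = 45·cos(3·t). Durch Einsetzen von t = -pi/3: a(-pi/3) = -45.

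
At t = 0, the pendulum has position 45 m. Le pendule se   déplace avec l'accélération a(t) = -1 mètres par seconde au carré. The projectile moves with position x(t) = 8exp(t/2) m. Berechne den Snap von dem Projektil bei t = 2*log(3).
Ausgehend von der Position x(t) = 8·exp(t/2), nehmen wir 4 Ableitungen. Die Ableitung von der Position ergibt die Geschwindigkeit: v(t) = 4·exp(t/2). Die Ableitung von der Geschwindigkeit ergibt die Beschleunigung: a(t) = 2·exp(t/2). Durch Ableiten von der Beschleunigung erhalten wir den Ruck: j(t) = exp(t/2). Mit d/dt von j(t) finden wir s(t) = exp(t/2)/2. Mit s(t) = exp(t/2)/2 und Einsetzen von t = 2*log(3), finden wir s = 3/2.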